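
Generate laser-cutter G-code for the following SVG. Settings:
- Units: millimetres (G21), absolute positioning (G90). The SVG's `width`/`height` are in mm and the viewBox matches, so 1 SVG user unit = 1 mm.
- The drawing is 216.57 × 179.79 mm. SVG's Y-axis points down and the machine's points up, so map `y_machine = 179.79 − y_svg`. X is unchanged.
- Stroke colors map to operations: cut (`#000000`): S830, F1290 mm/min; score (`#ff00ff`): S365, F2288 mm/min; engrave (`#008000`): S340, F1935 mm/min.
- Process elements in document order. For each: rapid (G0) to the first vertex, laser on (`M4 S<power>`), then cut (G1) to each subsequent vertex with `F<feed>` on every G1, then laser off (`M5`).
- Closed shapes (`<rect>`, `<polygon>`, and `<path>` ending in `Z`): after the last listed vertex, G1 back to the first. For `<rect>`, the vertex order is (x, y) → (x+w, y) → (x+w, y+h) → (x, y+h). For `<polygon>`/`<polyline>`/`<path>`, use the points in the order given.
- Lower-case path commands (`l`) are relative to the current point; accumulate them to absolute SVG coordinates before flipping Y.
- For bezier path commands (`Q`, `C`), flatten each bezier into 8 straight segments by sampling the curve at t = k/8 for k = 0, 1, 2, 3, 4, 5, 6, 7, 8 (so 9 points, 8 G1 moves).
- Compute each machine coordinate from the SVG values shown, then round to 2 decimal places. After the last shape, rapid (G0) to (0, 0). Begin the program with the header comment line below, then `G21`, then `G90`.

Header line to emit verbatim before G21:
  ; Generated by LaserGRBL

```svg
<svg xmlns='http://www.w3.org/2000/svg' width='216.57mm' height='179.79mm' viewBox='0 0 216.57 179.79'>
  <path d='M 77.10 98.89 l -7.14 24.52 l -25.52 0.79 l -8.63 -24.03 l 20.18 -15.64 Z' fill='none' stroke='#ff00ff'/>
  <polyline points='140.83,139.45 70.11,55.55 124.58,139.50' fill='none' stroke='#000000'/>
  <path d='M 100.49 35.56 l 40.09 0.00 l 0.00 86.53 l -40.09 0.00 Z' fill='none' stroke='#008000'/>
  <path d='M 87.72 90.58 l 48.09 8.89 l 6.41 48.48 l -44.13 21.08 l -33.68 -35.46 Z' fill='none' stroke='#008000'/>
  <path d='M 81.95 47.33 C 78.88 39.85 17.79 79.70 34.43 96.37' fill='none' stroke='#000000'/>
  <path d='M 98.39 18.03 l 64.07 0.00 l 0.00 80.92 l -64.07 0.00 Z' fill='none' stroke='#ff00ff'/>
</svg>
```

; Generated by LaserGRBL
G21
G90
G0 X77.10 Y80.90
M4 S365
G1 X69.96 Y56.38 F2288
G1 X44.44 Y55.59 F2288
G1 X35.81 Y79.62 F2288
G1 X55.99 Y95.26 F2288
G1 X77.10 Y80.90 F2288
M5
G0 X140.83 Y40.34
M4 S830
G1 X70.11 Y124.24 F1290
G1 X124.58 Y40.29 F1290
M5
G0 X100.49 Y144.23
M4 S340
G1 X140.58 Y144.23 F1935
G1 X140.58 Y57.70 F1935
G1 X100.49 Y57.70 F1935
G1 X100.49 Y144.23 F1935
M5
G0 X87.72 Y89.21
M4 S340
G1 X135.81 Y80.32 F1935
G1 X142.22 Y31.84 F1935
G1 X98.09 Y10.76 F1935
G1 X64.41 Y46.22 F1935
G1 X87.72 Y89.21 F1935
M5
G0 X81.95 Y132.46
M4 S830
G1 X78.34 Y133.18 F1290
G1 X70.89 Y130.30 F1290
G1 X61.18 Y124.63 F1290
G1 X50.80 Y117.00 F1290
G1 X41.34 Y108.23 F1290
G1 X34.40 Y99.17 F1290
G1 X31.57 Y90.62 F1290
G1 X34.43 Y83.42 F1290
M5
G0 X98.39 Y161.76
M4 S365
G1 X162.46 Y161.76 F2288
G1 X162.46 Y80.84 F2288
G1 X98.39 Y80.84 F2288
G1 X98.39 Y161.76 F2288
M5
G0 X0.00 Y0.00

viewBox `0 0 216.57 179.79` with mm width/height → 1 unit = 1 mm. Flip: y_m = 179.79 − y_svg.

**Shape 1** — `<path>` regular polygon, stroke `#ff00ff` → score (S365, F2288). Machine vertices: (77.10,80.90) → (69.96,56.38) → (44.44,55.59) → (35.81,79.62) → (55.99,95.26) → (77.10,80.90). Closed: final G1 returns to the first vertex.

**Shape 2** — `<polyline>` open polyline, stroke `#000000` → cut (S830, F1290). Machine vertices: (140.83,40.34) → (70.11,124.24) → (124.58,40.29). Open path.

**Shape 3** — `<path>` rectangle, stroke `#008000` → engrave (S340, F1935). Machine vertices: (100.49,144.23) → (140.58,144.23) → (140.58,57.70) → (100.49,57.70) → (100.49,144.23). Closed: final G1 returns to the first vertex.

**Shape 4** — `<path>` regular polygon, stroke `#008000` → engrave (S340, F1935). Machine vertices: (87.72,89.21) → (135.81,80.32) → (142.22,31.84) → (98.09,10.76) → (64.41,46.22) → (87.72,89.21). Closed: final G1 returns to the first vertex.

**Shape 5** — `<path>` cubic bezier, stroke `#000000` → cut (S830, F1290). Control points (SVG): P0=(81.95,47.33), P1=(78.88,39.85), P2=(17.79,79.70), P3=(34.43,96.37); sampled at t=k/8. Machine vertices: (81.95,132.46) → (78.34,133.18) → (70.89,130.30) → (61.18,124.63) → (50.80,117.00) → (41.34,108.23) → (34.40,99.17) → (31.57,90.62) → (34.43,83.42). Open path.

**Shape 6** — `<path>` rectangle, stroke `#ff00ff` → score (S365, F2288). Machine vertices: (98.39,161.76) → (162.46,161.76) → (162.46,80.84) → (98.39,80.84) → (98.39,161.76). Closed: final G1 returns to the first vertex.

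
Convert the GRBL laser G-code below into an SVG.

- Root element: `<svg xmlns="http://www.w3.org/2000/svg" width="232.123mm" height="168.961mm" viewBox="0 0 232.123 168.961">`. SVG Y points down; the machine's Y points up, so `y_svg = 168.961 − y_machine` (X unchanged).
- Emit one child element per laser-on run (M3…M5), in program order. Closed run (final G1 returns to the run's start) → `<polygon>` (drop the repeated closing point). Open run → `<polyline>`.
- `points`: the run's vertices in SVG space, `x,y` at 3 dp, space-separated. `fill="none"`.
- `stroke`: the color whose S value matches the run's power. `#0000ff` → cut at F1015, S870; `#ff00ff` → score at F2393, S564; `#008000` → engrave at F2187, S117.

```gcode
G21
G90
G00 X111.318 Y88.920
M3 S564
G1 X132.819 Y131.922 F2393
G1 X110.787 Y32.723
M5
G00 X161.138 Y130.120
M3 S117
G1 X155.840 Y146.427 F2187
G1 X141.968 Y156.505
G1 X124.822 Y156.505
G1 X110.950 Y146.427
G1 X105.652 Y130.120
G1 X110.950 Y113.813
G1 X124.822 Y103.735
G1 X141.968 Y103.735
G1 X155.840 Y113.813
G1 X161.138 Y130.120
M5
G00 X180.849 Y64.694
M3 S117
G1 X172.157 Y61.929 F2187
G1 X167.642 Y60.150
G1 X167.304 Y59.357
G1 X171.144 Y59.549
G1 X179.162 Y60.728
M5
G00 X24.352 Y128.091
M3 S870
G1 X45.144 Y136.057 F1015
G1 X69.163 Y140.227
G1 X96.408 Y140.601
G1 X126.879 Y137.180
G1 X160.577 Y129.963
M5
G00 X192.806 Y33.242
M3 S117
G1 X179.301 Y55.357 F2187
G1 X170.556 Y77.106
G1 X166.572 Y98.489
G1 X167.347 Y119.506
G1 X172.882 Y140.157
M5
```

Each laser-on run becomes one SVG element. Flip Y back into SVG space with y_svg = 168.961 − y_machine.

Run 1: S564 ⇒ score layer `#ff00ff`. The run is open, so emit a `<polyline>` with points (Y-flipped): 111.318,80.041 132.819,37.039 110.787,136.238.

Run 2: the run's S117 means `#008000` (engrave). The run returns to its start, so emit a `<polygon>` with points (Y-flipped): 161.138,38.841 155.840,22.534 141.968,12.456 124.822,12.456 110.950,22.534 105.652,38.841 110.950,55.148 124.822,65.226 141.968,65.226 155.840,55.148.

Run 3: the run's S117 means `#008000` (engrave). The run is open, so emit a `<polyline>` with points (Y-flipped): 180.849,104.267 172.157,107.032 167.642,108.811 167.304,109.604 171.144,109.412 179.162,108.233.

Run 4: the run's S870 means `#0000ff` (cut). The run is open, so emit a `<polyline>` with points (Y-flipped): 24.352,40.870 45.144,32.904 69.163,28.734 96.408,28.360 126.879,31.781 160.577,38.998.

Run 5: power S117 maps to stroke `#008000` (engrave). The run is open, so emit a `<polyline>` with points (Y-flipped): 192.806,135.719 179.301,113.604 170.556,91.855 166.572,70.472 167.347,49.455 172.882,28.804.

<svg xmlns="http://www.w3.org/2000/svg" width="232.123mm" height="168.961mm" viewBox="0 0 232.123 168.961">
  <polyline points="111.318,80.041 132.819,37.039 110.787,136.238" fill="none" stroke="#ff00ff"/>
  <polygon points="161.138,38.841 155.840,22.534 141.968,12.456 124.822,12.456 110.950,22.534 105.652,38.841 110.950,55.148 124.822,65.226 141.968,65.226 155.840,55.148" fill="none" stroke="#008000"/>
  <polyline points="180.849,104.267 172.157,107.032 167.642,108.811 167.304,109.604 171.144,109.412 179.162,108.233" fill="none" stroke="#008000"/>
  <polyline points="24.352,40.870 45.144,32.904 69.163,28.734 96.408,28.360 126.879,31.781 160.577,38.998" fill="none" stroke="#0000ff"/>
  <polyline points="192.806,135.719 179.301,113.604 170.556,91.855 166.572,70.472 167.347,49.455 172.882,28.804" fill="none" stroke="#008000"/>
</svg>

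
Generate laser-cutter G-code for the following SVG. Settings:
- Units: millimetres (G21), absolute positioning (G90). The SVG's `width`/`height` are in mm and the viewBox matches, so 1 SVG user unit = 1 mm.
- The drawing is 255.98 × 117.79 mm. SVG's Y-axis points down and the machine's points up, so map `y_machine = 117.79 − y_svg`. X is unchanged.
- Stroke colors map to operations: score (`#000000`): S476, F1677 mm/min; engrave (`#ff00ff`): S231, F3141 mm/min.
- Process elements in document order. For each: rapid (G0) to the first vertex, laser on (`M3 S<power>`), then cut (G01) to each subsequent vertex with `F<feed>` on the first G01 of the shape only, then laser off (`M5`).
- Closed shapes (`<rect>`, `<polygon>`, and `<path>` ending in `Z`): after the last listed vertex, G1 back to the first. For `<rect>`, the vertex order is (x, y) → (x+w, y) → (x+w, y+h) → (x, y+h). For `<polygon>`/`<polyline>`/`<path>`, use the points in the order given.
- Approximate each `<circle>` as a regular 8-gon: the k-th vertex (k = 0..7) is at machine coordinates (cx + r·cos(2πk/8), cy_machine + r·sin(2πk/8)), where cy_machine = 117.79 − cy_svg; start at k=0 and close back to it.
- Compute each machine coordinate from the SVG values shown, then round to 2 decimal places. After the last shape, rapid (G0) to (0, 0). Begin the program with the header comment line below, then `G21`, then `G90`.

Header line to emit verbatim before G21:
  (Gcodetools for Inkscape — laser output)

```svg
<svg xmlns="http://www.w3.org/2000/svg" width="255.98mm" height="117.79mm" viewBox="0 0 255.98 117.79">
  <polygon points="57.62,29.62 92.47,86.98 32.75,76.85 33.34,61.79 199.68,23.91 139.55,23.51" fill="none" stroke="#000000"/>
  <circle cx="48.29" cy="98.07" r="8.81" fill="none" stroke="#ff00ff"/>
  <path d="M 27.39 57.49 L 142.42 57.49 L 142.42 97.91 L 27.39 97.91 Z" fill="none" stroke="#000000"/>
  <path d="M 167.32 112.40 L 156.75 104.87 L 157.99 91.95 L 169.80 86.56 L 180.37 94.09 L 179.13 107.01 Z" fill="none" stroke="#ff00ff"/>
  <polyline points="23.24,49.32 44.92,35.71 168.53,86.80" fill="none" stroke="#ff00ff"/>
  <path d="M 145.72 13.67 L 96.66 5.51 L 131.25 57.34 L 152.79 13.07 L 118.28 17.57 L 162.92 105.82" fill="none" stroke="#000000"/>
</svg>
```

(Gcodetools for Inkscape — laser output)
G21
G90
G0 X57.62 Y88.17
M3 S476
G01 X92.47 Y30.81 F1677
G01 X32.75 Y40.94
G01 X33.34 Y56.00
G01 X199.68 Y93.88
G01 X139.55 Y94.28
G01 X57.62 Y88.17
M5
G0 X57.10 Y19.72
M3 S231
G01 X54.52 Y25.95 F3141
G01 X48.29 Y28.53
G01 X42.06 Y25.95
G01 X39.48 Y19.72
G01 X42.06 Y13.49
G01 X48.29 Y10.91
G01 X54.52 Y13.49
G01 X57.10 Y19.72
M5
G0 X27.39 Y60.30
M3 S476
G01 X142.42 Y60.30 F1677
G01 X142.42 Y19.88
G01 X27.39 Y19.88
G01 X27.39 Y60.30
M5
G0 X167.32 Y5.39
M3 S231
G01 X156.75 Y12.92 F3141
G01 X157.99 Y25.84
G01 X169.80 Y31.23
G01 X180.37 Y23.70
G01 X179.13 Y10.78
G01 X167.32 Y5.39
M5
G0 X23.24 Y68.47
M3 S231
G01 X44.92 Y82.08 F3141
G01 X168.53 Y30.99
M5
G0 X145.72 Y104.12
M3 S476
G01 X96.66 Y112.28 F1677
G01 X131.25 Y60.45
G01 X152.79 Y104.72
G01 X118.28 Y100.22
G01 X162.92 Y11.97
M5
G0 X0.00 Y0.00

viewBox `0 0 255.98 117.79` with mm width/height → 1 unit = 1 mm. Flip: y_m = 117.79 − y_svg.

**Shape 1** — `<polygon>` closed polygon, stroke `#000000` → score (S476, F1677). Machine vertices: (57.62,88.17) → (92.47,30.81) → (32.75,40.94) → (33.34,56.00) → (199.68,93.88) → (139.55,94.28) → (57.62,88.17). Closed: final G1 returns to the first vertex.

**Shape 2** — `<circle>` circle, stroke `#ff00ff` → engrave (S231, F3141). Machine vertices: (57.10,19.72) → (54.52,25.95) → (48.29,28.53) → (42.06,25.95) → (39.48,19.72) → (42.06,13.49) → (48.29,10.91) → (54.52,13.49) → (57.10,19.72). Closed: final G1 returns to the first vertex.

**Shape 3** — `<path>` rectangle, stroke `#000000` → score (S476, F1677). Machine vertices: (27.39,60.30) → (142.42,60.30) → (142.42,19.88) → (27.39,19.88) → (27.39,60.30). Closed: final G1 returns to the first vertex.

**Shape 4** — `<path>` regular polygon, stroke `#ff00ff` → engrave (S231, F3141). Machine vertices: (167.32,5.39) → (156.75,12.92) → (157.99,25.84) → (169.80,31.23) → (180.37,23.70) → (179.13,10.78) → (167.32,5.39). Closed: final G1 returns to the first vertex.

**Shape 5** — `<polyline>` open polyline, stroke `#ff00ff` → engrave (S231, F3141). Machine vertices: (23.24,68.47) → (44.92,82.08) → (168.53,30.99). Open path.

**Shape 6** — `<path>` open polyline, stroke `#000000` → score (S476, F1677). Machine vertices: (145.72,104.12) → (96.66,112.28) → (131.25,60.45) → (152.79,104.72) → (118.28,100.22) → (162.92,11.97). Open path.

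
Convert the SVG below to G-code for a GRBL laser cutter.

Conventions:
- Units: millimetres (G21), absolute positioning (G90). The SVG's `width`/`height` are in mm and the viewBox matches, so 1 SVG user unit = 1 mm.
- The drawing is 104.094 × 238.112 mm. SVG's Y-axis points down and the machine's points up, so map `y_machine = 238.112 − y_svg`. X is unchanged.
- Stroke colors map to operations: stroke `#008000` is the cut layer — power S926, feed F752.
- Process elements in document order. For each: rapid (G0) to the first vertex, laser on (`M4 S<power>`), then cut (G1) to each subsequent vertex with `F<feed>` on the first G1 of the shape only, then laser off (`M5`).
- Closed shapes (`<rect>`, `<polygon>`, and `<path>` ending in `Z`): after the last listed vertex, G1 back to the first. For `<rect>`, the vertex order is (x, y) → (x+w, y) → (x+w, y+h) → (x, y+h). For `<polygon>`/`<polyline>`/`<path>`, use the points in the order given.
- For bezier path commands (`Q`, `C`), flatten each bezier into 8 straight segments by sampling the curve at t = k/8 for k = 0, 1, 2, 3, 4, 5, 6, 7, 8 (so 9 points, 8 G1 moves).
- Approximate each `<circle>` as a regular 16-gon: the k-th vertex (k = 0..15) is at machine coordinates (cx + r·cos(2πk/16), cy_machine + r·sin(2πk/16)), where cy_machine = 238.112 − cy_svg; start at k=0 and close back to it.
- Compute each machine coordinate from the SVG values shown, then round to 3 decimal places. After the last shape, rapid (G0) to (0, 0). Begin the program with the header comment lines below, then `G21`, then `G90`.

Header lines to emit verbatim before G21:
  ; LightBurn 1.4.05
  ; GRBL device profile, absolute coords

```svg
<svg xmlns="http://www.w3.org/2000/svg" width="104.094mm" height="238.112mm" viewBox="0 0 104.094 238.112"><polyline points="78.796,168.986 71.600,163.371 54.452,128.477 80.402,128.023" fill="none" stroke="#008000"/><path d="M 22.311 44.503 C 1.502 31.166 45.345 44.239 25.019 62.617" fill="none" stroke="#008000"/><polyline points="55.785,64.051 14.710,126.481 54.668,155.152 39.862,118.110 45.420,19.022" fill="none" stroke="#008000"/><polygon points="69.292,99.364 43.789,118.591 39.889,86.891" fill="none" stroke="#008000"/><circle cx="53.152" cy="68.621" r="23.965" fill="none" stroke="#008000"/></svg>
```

; LightBurn 1.4.05
; GRBL device profile, absolute coords
G21
G90
G0 X78.796 Y69.126
M4 S926
G1 X71.600 Y74.741 F752
G1 X54.452 Y109.635
G1 X80.402 Y110.089
M5
G0 X22.311 Y193.609
M4 S926
G1 X17.287 Y197.414 F752
G1 X16.814 Y198.990
G1 X19.383 Y198.584
G1 X23.484 Y196.445
G1 X27.608 Y192.819
G1 X30.245 Y187.954
G1 X29.885 Y182.097
G1 X25.019 Y175.495
M5
G0 X55.785 Y174.061
M4 S926
G1 X14.710 Y111.631 F752
G1 X54.668 Y82.960
G1 X39.862 Y120.002
G1 X45.420 Y219.090
M5
G0 X69.292 Y138.748
M4 S926
G1 X43.789 Y119.521 F752
G1 X39.889 Y151.221
G1 X69.292 Y138.748
M5
G0 X77.117 Y169.491
M4 S926
G1 X75.293 Y178.662 F752
G1 X70.098 Y186.437
G1 X62.323 Y191.632
G1 X53.152 Y193.456
G1 X43.981 Y191.632
G1 X36.206 Y186.437
G1 X31.011 Y178.662
G1 X29.187 Y169.491
G1 X31.011 Y160.320
G1 X36.206 Y152.545
G1 X43.981 Y147.350
G1 X53.152 Y145.526
G1 X62.323 Y147.350
G1 X70.098 Y152.545
G1 X75.293 Y160.320
G1 X77.117 Y169.491
M5
G0 X0.000 Y0.000

Since the viewBox matches the mm dimensions, user units are millimetres directly. The only transform is the Y-flip y_m = 238.112 − y_svg.

Shape 1 is a open polyline drawn with `<polyline>`. Its stroke #008000 means cut at S926, F752. After flipping Y the toolpath is (78.796,69.126) → (71.600,74.741) → (54.452,109.635) → (80.402,110.089).

Shape 2 is a cubic bezier drawn with `<path>`. Its stroke #008000 means cut at S926, F752. After flipping Y the toolpath is (22.311,193.609) → (17.287,197.414) → (16.814,198.990) → (19.383,198.584) → (23.484,196.445) → (27.608,192.819) → (30.245,187.954) → (29.885,182.097) → (25.019,175.495).

Shape 3 is a open polyline drawn with `<polyline>`. Its stroke #008000 means cut at S926, F752. After flipping Y the toolpath is (55.785,174.061) → (14.710,111.631) → (54.668,82.960) → (39.862,120.002) → (45.420,219.090).

Shape 4 is a regular polygon drawn with `<polygon>`. Its stroke #008000 means cut at S926, F752. After flipping Y the toolpath is (69.292,138.748) → (43.789,119.521) → (39.889,151.221) → (69.292,138.748), returning to the start.

Shape 5 is a circle drawn with `<circle>`. Its stroke #008000 means cut at S926, F752. After flipping Y the toolpath is (77.117,169.491) → (75.293,178.662) → (70.098,186.437) → (62.323,191.632) → (53.152,193.456) → (43.981,191.632) → (36.206,186.437) → (31.011,178.662) → (29.187,169.491) → (31.011,160.320) → (36.206,152.545) → (43.981,147.350) → (53.152,145.526) → (62.323,147.350) → (70.098,152.545) → (75.293,160.320) → (77.117,169.491), returning to the start.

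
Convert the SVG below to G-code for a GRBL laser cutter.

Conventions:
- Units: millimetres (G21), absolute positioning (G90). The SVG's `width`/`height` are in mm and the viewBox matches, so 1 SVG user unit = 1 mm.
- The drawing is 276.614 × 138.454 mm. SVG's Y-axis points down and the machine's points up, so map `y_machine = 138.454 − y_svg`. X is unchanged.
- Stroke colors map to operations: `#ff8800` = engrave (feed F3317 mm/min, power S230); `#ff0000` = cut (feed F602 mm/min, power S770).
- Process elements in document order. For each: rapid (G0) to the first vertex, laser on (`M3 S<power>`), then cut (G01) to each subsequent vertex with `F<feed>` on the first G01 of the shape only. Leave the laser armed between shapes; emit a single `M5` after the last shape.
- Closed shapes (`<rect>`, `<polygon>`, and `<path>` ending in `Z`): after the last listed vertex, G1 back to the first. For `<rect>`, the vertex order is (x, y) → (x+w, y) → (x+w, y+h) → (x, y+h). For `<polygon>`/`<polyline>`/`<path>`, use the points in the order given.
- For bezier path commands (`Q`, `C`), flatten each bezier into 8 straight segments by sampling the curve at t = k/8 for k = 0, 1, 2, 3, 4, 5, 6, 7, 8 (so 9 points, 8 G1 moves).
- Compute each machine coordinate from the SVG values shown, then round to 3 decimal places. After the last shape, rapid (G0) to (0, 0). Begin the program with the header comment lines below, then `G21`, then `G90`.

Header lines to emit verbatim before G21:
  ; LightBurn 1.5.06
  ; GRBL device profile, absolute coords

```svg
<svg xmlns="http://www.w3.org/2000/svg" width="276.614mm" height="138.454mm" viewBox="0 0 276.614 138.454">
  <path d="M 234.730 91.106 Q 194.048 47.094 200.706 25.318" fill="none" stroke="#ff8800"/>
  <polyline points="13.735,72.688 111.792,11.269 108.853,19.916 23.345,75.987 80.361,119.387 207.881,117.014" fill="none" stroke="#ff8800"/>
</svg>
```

viewBox `0 0 276.614 138.454` with mm width/height → 1 unit = 1 mm. Flip: y_m = 138.454 − y_svg.

**Shape 1** — `<path>` quadratic bezier, stroke `#ff8800` → engrave (S230, F3317). Control points (SVG): P0=(234.730,91.106), P1=(194.048,47.094), P2=(200.706,25.318); sampled at t=k/8. Machine vertices: (234.730,47.348) → (225.299,58.004) → (217.348,67.964) → (210.876,77.230) → (205.883,85.801) → (202.370,93.677) → (200.336,100.858) → (199.781,107.345) → (200.706,113.136). Open path.

**Shape 2** — `<polyline>` open polyline, stroke `#ff8800` → engrave (S230, F3317). Machine vertices: (13.735,65.766) → (111.792,127.185) → (108.853,118.538) → (23.345,62.467) → (80.361,19.067) → (207.881,21.440). Open path.

; LightBurn 1.5.06
; GRBL device profile, absolute coords
G21
G90
G0 X234.730 Y47.348
M3 S230
G01 X225.299 Y58.004 F3317
G01 X217.348 Y67.964
G01 X210.876 Y77.230
G01 X205.883 Y85.801
G01 X202.370 Y93.677
G01 X200.336 Y100.858
G01 X199.781 Y107.345
G01 X200.706 Y113.136
G0 X13.735 Y65.766
M3 S230
G01 X111.792 Y127.185 F3317
G01 X108.853 Y118.538
G01 X23.345 Y62.467
G01 X80.361 Y19.067
G01 X207.881 Y21.440
M5
G0 X0.000 Y0.000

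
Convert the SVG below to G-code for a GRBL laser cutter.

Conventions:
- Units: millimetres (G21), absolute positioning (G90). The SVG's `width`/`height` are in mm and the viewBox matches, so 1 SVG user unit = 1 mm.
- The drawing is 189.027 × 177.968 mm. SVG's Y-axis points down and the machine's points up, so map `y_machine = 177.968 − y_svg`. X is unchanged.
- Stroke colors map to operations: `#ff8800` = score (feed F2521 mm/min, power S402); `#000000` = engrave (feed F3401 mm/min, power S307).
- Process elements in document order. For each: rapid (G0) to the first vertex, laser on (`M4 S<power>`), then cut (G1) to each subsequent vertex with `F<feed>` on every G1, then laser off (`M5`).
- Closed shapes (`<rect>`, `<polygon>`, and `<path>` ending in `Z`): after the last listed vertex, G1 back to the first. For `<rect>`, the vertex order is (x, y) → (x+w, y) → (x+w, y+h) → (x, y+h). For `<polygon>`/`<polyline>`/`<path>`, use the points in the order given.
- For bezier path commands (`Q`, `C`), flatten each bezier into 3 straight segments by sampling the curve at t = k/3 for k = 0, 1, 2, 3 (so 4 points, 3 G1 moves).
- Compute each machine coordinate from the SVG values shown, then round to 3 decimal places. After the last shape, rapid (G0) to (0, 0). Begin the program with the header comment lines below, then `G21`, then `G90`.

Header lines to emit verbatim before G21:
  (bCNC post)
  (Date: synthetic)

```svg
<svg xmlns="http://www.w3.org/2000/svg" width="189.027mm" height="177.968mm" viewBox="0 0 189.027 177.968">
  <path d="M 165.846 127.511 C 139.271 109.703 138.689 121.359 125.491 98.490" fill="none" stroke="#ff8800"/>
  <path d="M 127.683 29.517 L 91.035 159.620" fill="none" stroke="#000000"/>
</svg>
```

(bCNC post)
(Date: synthetic)
G21
G90
G0 X165.846 Y50.457
M4 S402
G1 X146.505 Y60.814 F2521
G1 X135.914 Y65.747 F2521
G1 X125.491 Y79.478 F2521
M5
G0 X127.683 Y148.451
M4 S307
G1 X91.035 Y18.348 F3401
M5
G0 X0.000 Y0.000

viewBox `0 0 189.027 177.968` with mm width/height → 1 unit = 1 mm. Flip: y_m = 177.968 − y_svg.

**Shape 1** — `<path>` cubic bezier, stroke `#ff8800` → score (S402, F2521). Control points (SVG): P0=(165.846,127.511), P1=(139.271,109.703), P2=(138.689,121.359), P3=(125.491,98.490); sampled at t=k/3. Machine vertices: (165.846,50.457) → (146.505,60.814) → (135.914,65.747) → (125.491,79.478). Open path.

**Shape 2** — `<path>` line segment, stroke `#000000` → engrave (S307, F3401). Machine vertices: (127.683,148.451) → (91.035,18.348). Open path.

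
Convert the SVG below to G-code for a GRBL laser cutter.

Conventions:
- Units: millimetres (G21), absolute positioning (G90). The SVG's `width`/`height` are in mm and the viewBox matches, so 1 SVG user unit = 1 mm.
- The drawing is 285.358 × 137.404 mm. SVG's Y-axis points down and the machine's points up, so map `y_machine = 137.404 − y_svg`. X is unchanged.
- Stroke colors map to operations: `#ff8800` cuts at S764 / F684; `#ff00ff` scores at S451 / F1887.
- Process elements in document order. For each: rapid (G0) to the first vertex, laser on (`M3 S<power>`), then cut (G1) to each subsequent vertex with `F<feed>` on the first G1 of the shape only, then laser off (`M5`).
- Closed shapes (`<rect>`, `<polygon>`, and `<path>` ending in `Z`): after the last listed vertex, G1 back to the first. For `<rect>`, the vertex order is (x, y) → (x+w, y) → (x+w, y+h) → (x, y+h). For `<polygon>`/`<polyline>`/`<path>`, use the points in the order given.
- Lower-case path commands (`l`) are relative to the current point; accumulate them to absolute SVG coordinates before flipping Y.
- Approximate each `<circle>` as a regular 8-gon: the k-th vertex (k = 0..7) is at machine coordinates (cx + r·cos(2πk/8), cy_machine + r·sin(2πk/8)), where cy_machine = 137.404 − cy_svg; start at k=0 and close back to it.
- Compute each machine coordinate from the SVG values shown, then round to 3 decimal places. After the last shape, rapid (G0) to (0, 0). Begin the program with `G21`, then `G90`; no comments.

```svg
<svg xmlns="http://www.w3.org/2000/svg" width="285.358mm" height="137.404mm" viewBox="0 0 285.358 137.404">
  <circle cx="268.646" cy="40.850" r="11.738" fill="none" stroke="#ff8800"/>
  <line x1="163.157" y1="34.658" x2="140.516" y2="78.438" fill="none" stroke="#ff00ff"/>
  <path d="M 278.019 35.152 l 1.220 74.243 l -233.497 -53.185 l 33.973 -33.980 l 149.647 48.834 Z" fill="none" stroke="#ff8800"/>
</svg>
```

1 u = 1 mm; y_m = 137.404 − y.

[1] `<circle>` circle, #ff8800→cut S764 F684: (280.384,96.554) → (276.946,104.854) → (268.646,108.292) → (260.346,104.854) → (256.908,96.554) → (260.346,88.254) → (268.646,84.816) → (276.946,88.254) → (280.384,96.554) (closed)

[2] `<line>` line segment, #ff00ff→score S451 F1887: (163.157,102.746) → (140.516,58.966)

[3] `<path>` closed polygon, #ff8800→cut S764 F684: (278.019,102.252) → (279.239,28.009) → (45.742,81.194) → (79.715,115.174) → (229.362,66.340) → (278.019,102.252) (closed)

G21
G90
G0 X280.384 Y96.554
M3 S764
G1 X276.946 Y104.854 F684
G1 X268.646 Y108.292
G1 X260.346 Y104.854
G1 X256.908 Y96.554
G1 X260.346 Y88.254
G1 X268.646 Y84.816
G1 X276.946 Y88.254
G1 X280.384 Y96.554
M5
G0 X163.157 Y102.746
M3 S451
G1 X140.516 Y58.966 F1887
M5
G0 X278.019 Y102.252
M3 S764
G1 X279.239 Y28.009 F684
G1 X45.742 Y81.194
G1 X79.715 Y115.174
G1 X229.362 Y66.340
G1 X278.019 Y102.252
M5
G0 X0.000 Y0.000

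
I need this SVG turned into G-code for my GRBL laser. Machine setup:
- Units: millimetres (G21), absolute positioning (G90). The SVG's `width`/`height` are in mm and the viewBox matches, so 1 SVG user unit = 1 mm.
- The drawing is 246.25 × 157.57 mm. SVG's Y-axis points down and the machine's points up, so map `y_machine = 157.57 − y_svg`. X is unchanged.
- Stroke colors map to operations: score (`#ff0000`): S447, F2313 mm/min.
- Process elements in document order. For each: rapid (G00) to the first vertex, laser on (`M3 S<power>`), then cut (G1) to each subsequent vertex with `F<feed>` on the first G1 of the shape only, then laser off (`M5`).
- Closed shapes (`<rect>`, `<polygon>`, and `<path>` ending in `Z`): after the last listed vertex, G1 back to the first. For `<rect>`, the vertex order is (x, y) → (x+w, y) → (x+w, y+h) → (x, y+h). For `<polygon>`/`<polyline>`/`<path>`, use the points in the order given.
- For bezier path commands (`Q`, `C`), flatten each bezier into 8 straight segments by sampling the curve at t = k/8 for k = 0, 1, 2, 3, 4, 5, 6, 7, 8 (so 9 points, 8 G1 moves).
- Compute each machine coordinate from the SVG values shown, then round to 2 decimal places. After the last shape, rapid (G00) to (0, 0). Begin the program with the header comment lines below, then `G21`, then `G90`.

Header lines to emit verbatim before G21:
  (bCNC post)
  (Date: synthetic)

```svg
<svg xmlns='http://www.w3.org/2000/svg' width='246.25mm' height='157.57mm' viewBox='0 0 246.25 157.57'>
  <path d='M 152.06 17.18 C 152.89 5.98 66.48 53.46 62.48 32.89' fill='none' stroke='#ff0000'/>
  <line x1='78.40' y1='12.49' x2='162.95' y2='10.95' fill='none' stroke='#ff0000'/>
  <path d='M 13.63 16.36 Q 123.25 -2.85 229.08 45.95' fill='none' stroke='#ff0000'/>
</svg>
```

viewBox `0 0 246.25 157.57` with mm width/height → 1 unit = 1 mm. Flip: y_m = 157.57 − y_svg.

**Shape 1** — `<path>` cubic bezier, stroke `#ff0000` → score (S447, F2313). Control points (SVG): P0=(152.06,17.18), P1=(152.89,5.98), P2=(66.48,53.46), P3=(62.48,32.89); sampled at t=k/8. Machine vertices: (152.06,140.39) → (148.61,142.09) → (138.98,139.77) → (125.14,134.92) → (109.08,129.02) → (92.80,123.56) → (78.28,120.03) → (67.51,119.91) → (62.48,124.68). Open path.

**Shape 2** — `<line>` line segment, stroke `#ff0000` → score (S447, F2313). Machine vertices: (78.40,145.08) → (162.95,146.62). Open path.

**Shape 3** — `<path>` quadratic bezier, stroke `#ff0000` → score (S447, F2313). Control points (SVG): P0=(13.63,16.36), P1=(123.25,-2.85), P2=(229.08,45.95); sampled at t=k/8. Machine vertices: (13.63,141.21) → (40.98,144.95) → (68.20,146.56) → (95.31,146.05) → (122.30,143.42) → (149.17,138.66) → (175.93,131.77) → (202.56,122.76) → (229.08,111.62). Open path.

(bCNC post)
(Date: synthetic)
G21
G90
G00 X152.06 Y140.39
M3 S447
G1 X148.61 Y142.09 F2313
G1 X138.98 Y139.77
G1 X125.14 Y134.92
G1 X109.08 Y129.02
G1 X92.80 Y123.56
G1 X78.28 Y120.03
G1 X67.51 Y119.91
G1 X62.48 Y124.68
M5
G00 X78.40 Y145.08
M3 S447
G1 X162.95 Y146.62 F2313
M5
G00 X13.63 Y141.21
M3 S447
G1 X40.98 Y144.95 F2313
G1 X68.20 Y146.56
G1 X95.31 Y146.05
G1 X122.30 Y143.42
G1 X149.17 Y138.66
G1 X175.93 Y131.77
G1 X202.56 Y122.76
G1 X229.08 Y111.62
M5
G00 X0.00 Y0.00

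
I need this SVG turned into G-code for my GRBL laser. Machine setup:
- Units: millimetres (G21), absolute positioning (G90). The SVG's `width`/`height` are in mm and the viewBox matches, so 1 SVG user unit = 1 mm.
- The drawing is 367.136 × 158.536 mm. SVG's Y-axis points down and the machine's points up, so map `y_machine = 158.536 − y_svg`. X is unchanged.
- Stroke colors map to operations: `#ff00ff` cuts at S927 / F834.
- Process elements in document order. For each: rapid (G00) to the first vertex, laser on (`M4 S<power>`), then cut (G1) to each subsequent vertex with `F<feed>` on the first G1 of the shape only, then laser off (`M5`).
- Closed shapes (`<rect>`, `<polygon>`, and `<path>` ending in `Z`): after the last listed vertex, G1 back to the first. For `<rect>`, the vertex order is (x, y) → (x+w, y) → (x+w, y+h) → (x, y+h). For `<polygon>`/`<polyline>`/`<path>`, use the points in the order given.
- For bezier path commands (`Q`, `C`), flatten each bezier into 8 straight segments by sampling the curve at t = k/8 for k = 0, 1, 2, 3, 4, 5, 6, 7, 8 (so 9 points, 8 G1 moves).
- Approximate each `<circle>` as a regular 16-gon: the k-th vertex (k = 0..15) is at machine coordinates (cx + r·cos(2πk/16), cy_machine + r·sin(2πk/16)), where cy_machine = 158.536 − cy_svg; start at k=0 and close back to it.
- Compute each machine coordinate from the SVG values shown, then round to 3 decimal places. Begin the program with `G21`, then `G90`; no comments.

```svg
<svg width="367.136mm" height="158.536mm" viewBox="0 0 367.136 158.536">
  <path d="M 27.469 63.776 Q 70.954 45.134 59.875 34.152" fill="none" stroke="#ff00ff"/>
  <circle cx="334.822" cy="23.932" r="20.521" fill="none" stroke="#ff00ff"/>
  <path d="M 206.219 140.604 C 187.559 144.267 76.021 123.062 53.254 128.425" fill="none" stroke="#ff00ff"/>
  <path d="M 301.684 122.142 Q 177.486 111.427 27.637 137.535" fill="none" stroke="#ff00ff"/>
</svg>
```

G21
G90
G00 X27.469 Y94.760
M4 S927
G1 X37.488 Y99.301 F834
G1 X45.801 Y103.602
G1 X52.410 Y107.664
G1 X57.313 Y111.487
G1 X60.511 Y115.070
G1 X62.004 Y118.414
G1 X61.792 Y121.519
G1 X59.875 Y124.384
M5
G00 X355.343 Y134.604
M4 S927
G1 X353.781 Y142.457 F834
G1 X349.333 Y149.115
G1 X342.675 Y153.563
G1 X334.822 Y155.125
G1 X326.969 Y153.563
G1 X320.311 Y149.115
G1 X315.863 Y142.457
G1 X314.301 Y134.604
G1 X315.863 Y126.751
G1 X320.311 Y120.093
G1 X326.969 Y115.645
G1 X334.822 Y114.083
G1 X342.675 Y115.645
G1 X349.333 Y120.093
G1 X353.781 Y126.751
G1 X355.343 Y134.604
M5
G00 X206.219 Y17.932
M4 S927
G1 X195.223 Y17.624 F834
G1 X177.648 Y19.044
G1 X155.623 Y21.590
G1 X131.277 Y24.659
G1 X106.738 Y27.648
G1 X84.136 Y29.955
G1 X65.598 Y30.977
G1 X53.254 Y30.111
M5
G00 X301.684 Y36.394
M4 S927
G1 X270.234 Y38.497 F834
G1 X237.982 Y39.450
G1 X204.928 Y39.252
G1 X171.073 Y37.903
G1 X136.417 Y35.404
G1 X100.958 Y31.754
G1 X64.698 Y26.953
G1 X27.637 Y21.001
M5

Since the viewBox matches the mm dimensions, user units are millimetres directly. The only transform is the Y-flip y_m = 158.536 − y_svg.

Shape 1 is a quadratic bezier drawn with `<path>`. Its stroke #ff00ff means cut at S927, F834. After flipping Y the toolpath is (27.469,94.760) → (37.488,99.301) → (45.801,103.602) → (52.410,107.664) → (57.313,111.487) → (60.511,115.070) → (62.004,118.414) → (61.792,121.519) → (59.875,124.384).

Shape 2 is a circle drawn with `<circle>`. Its stroke #ff00ff means cut at S927, F834. After flipping Y the toolpath is (355.343,134.604) → (353.781,142.457) → (349.333,149.115) → (342.675,153.563) → (334.822,155.125) → (326.969,153.563) → (320.311,149.115) → (315.863,142.457) → (314.301,134.604) → (315.863,126.751) → (320.311,120.093) → (326.969,115.645) → (334.822,114.083) → (342.675,115.645) → (349.333,120.093) → (353.781,126.751) → (355.343,134.604), returning to the start.

Shape 3 is a cubic bezier drawn with `<path>`. Its stroke #ff00ff means cut at S927, F834. After flipping Y the toolpath is (206.219,17.932) → (195.223,17.624) → (177.648,19.044) → (155.623,21.590) → (131.277,24.659) → (106.738,27.648) → (84.136,29.955) → (65.598,30.977) → (53.254,30.111).

Shape 4 is a quadratic bezier drawn with `<path>`. Its stroke #ff00ff means cut at S927, F834. After flipping Y the toolpath is (301.684,36.394) → (270.234,38.497) → (237.982,39.450) → (204.928,39.252) → (171.073,37.903) → (136.417,35.404) → (100.958,31.754) → (64.698,26.953) → (27.637,21.001).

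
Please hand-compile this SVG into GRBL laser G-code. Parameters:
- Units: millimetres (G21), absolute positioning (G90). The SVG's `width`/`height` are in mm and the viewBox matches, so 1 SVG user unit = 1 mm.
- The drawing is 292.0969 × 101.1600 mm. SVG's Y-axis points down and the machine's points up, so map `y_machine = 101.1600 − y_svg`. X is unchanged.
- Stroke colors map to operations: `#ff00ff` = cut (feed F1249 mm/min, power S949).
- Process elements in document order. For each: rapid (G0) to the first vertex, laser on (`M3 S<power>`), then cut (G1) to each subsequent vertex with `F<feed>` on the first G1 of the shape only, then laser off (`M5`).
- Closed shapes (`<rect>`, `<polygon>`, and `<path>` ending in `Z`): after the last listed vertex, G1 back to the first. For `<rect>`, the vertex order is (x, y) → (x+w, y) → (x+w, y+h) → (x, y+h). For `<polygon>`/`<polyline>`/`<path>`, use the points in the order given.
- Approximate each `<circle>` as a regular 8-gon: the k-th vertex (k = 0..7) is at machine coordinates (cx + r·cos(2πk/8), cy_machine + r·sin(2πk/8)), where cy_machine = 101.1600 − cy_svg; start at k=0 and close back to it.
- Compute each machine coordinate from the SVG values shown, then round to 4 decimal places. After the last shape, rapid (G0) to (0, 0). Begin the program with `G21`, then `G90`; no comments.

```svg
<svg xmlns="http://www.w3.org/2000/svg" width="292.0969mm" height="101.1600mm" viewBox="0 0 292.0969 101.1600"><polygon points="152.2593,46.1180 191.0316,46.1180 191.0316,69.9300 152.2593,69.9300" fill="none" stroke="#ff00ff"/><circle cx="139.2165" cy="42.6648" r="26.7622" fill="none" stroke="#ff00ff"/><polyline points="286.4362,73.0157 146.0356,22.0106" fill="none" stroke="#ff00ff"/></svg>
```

G21
G90
G0 X152.2593 Y55.0420
M3 S949
G1 X191.0316 Y55.0420 F1249
G1 X191.0316 Y31.2300
G1 X152.2593 Y31.2300
G1 X152.2593 Y55.0420
M5
G0 X165.9787 Y58.4952
M3 S949
G1 X158.1402 Y77.4189 F1249
G1 X139.2165 Y85.2574
G1 X120.2928 Y77.4189
G1 X112.4543 Y58.4952
G1 X120.2928 Y39.5715
G1 X139.2165 Y31.7330
G1 X158.1402 Y39.5715
G1 X165.9787 Y58.4952
M5
G0 X286.4362 Y28.1443
M3 S949
G1 X146.0356 Y79.1494 F1249
M5
G0 X0.0000 Y0.0000

Since the viewBox matches the mm dimensions, user units are millimetres directly. The only transform is the Y-flip y_m = 101.1600 − y_svg.

Shape 1 is a rectangle drawn with `<polygon>`. Its stroke #ff00ff means cut at S949, F1249. After flipping Y the toolpath is (152.2593,55.0420) → (191.0316,55.0420) → (191.0316,31.2300) → (152.2593,31.2300) → (152.2593,55.0420), returning to the start.

Shape 2 is a circle drawn with `<circle>`. Its stroke #ff00ff means cut at S949, F1249. After flipping Y the toolpath is (165.9787,58.4952) → (158.1402,77.4189) → (139.2165,85.2574) → (120.2928,77.4189) → (112.4543,58.4952) → (120.2928,39.5715) → (139.2165,31.7330) → (158.1402,39.5715) → (165.9787,58.4952), returning to the start.

Shape 3 is a line segment drawn with `<polyline>`. Its stroke #ff00ff means cut at S949, F1249. After flipping Y the toolpath is (286.4362,28.1443) → (146.0356,79.1494).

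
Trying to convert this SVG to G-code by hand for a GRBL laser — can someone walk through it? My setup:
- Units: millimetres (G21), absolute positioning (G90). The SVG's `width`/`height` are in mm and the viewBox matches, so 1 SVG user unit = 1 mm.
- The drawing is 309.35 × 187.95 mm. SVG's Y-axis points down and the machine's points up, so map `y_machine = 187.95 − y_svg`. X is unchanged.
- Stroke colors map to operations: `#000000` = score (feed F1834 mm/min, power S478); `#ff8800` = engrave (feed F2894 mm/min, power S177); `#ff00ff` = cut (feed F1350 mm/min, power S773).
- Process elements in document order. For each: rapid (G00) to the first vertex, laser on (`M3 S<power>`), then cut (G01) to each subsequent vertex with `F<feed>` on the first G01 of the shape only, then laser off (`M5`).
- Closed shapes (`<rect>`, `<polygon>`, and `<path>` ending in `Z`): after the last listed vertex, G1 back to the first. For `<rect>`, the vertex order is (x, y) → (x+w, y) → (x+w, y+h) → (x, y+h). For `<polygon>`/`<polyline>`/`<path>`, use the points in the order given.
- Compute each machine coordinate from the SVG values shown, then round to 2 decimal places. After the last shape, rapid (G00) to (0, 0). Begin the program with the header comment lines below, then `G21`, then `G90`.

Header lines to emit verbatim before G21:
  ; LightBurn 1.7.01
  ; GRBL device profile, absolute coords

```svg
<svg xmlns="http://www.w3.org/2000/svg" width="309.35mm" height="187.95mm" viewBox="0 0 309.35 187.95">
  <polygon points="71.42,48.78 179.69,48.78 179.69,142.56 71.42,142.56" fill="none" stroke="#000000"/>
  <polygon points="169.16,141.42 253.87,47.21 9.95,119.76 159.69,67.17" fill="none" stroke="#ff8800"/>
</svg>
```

viewBox `0 0 309.35 187.95` with mm width/height → 1 unit = 1 mm. Flip: y_m = 187.95 − y_svg.

**Shape 1** — `<polygon>` rectangle, stroke `#000000` → score (S478, F1834). Machine vertices: (71.42,139.17) → (179.69,139.17) → (179.69,45.39) → (71.42,45.39) → (71.42,139.17). Closed: final G1 returns to the first vertex.

**Shape 2** — `<polygon>` closed polygon, stroke `#ff8800` → engrave (S177, F2894). Machine vertices: (169.16,46.53) → (253.87,140.74) → (9.95,68.19) → (159.69,120.78) → (169.16,46.53). Closed: final G1 returns to the first vertex.

; LightBurn 1.7.01
; GRBL device profile, absolute coords
G21
G90
G00 X71.42 Y139.17
M3 S478
G01 X179.69 Y139.17 F1834
G01 X179.69 Y45.39
G01 X71.42 Y45.39
G01 X71.42 Y139.17
M5
G00 X169.16 Y46.53
M3 S177
G01 X253.87 Y140.74 F2894
G01 X9.95 Y68.19
G01 X159.69 Y120.78
G01 X169.16 Y46.53
M5
G00 X0.00 Y0.00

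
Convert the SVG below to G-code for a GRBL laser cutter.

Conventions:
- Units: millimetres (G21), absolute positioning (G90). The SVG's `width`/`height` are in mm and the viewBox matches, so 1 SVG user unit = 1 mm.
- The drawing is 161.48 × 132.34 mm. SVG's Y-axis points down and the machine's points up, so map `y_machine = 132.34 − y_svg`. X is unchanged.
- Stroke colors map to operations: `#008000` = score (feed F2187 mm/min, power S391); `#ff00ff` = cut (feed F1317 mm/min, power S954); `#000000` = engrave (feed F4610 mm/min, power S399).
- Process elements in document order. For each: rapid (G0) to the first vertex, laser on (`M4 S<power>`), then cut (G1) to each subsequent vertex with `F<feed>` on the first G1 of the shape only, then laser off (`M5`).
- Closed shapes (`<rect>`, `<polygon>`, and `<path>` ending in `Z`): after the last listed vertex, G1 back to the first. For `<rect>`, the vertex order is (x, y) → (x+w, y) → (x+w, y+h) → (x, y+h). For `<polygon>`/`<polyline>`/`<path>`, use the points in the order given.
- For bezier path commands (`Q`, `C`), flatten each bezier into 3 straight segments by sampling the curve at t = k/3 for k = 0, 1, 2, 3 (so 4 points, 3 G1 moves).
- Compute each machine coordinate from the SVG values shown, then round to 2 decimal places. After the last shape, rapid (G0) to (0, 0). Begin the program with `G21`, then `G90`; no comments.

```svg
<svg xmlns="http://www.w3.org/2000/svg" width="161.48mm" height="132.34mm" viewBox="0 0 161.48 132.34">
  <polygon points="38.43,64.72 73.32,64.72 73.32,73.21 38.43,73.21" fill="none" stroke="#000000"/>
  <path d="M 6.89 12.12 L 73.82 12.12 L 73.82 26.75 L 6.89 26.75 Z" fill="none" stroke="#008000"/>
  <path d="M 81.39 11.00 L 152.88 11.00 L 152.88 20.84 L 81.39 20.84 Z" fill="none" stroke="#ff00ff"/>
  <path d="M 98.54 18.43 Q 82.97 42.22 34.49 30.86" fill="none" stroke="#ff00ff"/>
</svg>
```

G21
G90
G0 X38.43 Y67.62
M4 S399
G1 X73.32 Y67.62 F4610
G1 X73.32 Y59.13
G1 X38.43 Y59.13
G1 X38.43 Y67.62
M5
G0 X6.89 Y120.22
M4 S391
G1 X73.82 Y120.22 F2187
G1 X73.82 Y105.59
G1 X6.89 Y105.59
G1 X6.89 Y120.22
M5
G0 X81.39 Y121.34
M4 S954
G1 X152.88 Y121.34 F1317
G1 X152.88 Y111.50
G1 X81.39 Y111.50
G1 X81.39 Y121.34
M5
G0 X98.54 Y113.91
M4 S954
G1 X84.50 Y101.96 F1317
G1 X63.15 Y97.81
G1 X34.49 Y101.48
M5
G0 X0.00 Y0.00

1 u = 1 mm; y_m = 132.34 − y.

[1] `<polygon>` rectangle, #000000→engrave S399 F4610: (38.43,67.62) → (73.32,67.62) → (73.32,59.13) → (38.43,59.13) → (38.43,67.62) (closed)

[2] `<path>` rectangle, #008000→score S391 F2187: (6.89,120.22) → (73.82,120.22) → (73.82,105.59) → (6.89,105.59) → (6.89,120.22) (closed)

[3] `<path>` rectangle, #ff00ff→cut S954 F1317: (81.39,121.34) → (152.88,121.34) → (152.88,111.50) → (81.39,111.50) → (81.39,121.34) (closed)

[4] `<path>` quadratic bezier, #ff00ff→cut S954 F1317: (98.54,113.91) → (84.50,101.96) → (63.15,97.81) → (34.49,101.48)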